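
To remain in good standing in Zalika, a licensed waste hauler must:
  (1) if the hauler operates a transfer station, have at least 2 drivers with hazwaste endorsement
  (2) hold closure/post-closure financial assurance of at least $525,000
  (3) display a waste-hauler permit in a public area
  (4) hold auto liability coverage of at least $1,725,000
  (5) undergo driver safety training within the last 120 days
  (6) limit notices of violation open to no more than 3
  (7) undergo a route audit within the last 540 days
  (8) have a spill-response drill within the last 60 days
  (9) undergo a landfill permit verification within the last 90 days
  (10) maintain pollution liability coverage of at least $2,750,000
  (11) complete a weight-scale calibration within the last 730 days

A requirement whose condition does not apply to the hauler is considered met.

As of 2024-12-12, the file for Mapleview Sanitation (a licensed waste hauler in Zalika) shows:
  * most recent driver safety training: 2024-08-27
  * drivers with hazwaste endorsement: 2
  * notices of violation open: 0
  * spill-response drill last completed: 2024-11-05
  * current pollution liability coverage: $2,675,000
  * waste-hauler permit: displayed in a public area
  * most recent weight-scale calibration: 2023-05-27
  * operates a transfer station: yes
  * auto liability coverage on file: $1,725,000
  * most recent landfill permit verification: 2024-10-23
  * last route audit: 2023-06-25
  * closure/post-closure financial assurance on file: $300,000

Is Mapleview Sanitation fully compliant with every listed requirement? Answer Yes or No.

No

1. condition 'operates a transfer station' holds; drivers with hazwaste endorsement 2 ≥ 2 → met
2. closure/post-closure financial assurance $300,000 < $525,000 → not met
3. waste-hauler permit present → met
4. auto liability coverage $1,725,000 ≥ $1,725,000 → met
5. driver safety training 107 days ago vs limit 120 → met
6. notices of violation open 0 ≤ 3 → met
7. route audit 536 days ago vs limit 540 → met
8. spill-response drill 37 days ago vs limit 60 → met
9. landfill permit verification 50 days ago vs limit 90 → met
10. pollution liability coverage $2,675,000 < $2,750,000 → not met
11. weight-scale calibration 565 days ago vs limit 730 → met
Not met: 2, 10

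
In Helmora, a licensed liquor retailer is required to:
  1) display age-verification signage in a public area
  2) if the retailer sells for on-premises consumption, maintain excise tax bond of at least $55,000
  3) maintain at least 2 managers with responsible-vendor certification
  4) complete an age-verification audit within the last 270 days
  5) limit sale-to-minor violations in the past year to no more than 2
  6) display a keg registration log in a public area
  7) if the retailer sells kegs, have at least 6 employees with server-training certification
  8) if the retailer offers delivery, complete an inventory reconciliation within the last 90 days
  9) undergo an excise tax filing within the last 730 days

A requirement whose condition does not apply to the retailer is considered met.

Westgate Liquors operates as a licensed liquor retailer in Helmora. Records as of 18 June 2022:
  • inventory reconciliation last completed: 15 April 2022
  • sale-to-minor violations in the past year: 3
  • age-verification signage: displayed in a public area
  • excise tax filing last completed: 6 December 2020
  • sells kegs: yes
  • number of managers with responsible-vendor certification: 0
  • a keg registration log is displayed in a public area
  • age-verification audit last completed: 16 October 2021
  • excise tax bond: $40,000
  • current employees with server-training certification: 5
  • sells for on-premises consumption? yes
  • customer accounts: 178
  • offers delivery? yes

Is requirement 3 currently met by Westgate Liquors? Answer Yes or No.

3. managers with responsible-vendor certification 0 < 2 → not met

No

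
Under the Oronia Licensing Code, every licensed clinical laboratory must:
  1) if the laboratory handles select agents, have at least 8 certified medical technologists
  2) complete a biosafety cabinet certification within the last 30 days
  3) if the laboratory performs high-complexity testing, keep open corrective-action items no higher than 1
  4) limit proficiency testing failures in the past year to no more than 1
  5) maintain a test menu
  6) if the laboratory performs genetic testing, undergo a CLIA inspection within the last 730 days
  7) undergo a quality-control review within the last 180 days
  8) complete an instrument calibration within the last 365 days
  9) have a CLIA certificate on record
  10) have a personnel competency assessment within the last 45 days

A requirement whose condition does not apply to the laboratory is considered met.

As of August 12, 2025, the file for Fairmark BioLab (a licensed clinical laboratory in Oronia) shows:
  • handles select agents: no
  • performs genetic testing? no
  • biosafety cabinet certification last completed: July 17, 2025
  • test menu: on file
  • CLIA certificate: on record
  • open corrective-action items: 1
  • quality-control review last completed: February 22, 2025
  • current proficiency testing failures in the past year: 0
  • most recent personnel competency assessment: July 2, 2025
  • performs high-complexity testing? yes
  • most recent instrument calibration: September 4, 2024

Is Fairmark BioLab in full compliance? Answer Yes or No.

1. condition 'handles select agents' does not hold → requirement n/a → met
2. biosafety cabinet certification 26 days ago vs limit 30 → met
3. condition 'performs high-complexity testing' holds; open corrective-action items 1 ≤ 1 → met
4. proficiency testing failures in the past year 0 ≤ 1 → met
5. test menu present → met
6. condition 'performs genetic testing' does not hold → requirement n/a → met
7. quality-control review 171 days ago vs limit 180 → met
8. instrument calibration 342 days ago vs limit 365 → met
9. CLIA certificate present → met
10. personnel competency assessment 41 days ago vs limit 45 → met
All met.

Yes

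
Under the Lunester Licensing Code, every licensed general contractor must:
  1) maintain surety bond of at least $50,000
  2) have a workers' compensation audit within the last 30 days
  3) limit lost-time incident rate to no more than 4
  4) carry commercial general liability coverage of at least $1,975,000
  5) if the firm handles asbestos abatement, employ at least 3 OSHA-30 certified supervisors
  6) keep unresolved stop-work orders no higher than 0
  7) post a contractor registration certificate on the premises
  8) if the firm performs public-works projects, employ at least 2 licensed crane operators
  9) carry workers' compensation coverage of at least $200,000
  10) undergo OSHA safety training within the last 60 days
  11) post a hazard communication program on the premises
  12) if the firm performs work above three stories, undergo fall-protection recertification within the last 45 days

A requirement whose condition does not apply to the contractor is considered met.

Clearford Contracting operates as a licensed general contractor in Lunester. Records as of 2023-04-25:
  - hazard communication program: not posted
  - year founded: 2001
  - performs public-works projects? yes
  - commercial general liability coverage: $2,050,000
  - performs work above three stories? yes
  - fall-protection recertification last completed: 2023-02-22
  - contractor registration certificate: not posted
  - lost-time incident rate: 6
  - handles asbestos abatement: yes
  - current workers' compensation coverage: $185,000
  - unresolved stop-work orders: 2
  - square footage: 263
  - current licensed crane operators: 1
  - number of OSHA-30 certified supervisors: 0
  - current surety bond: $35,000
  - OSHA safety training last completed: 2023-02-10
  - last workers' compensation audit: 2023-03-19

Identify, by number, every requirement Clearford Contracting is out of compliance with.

1. surety bond $35,000 < $50,000 → not met
2. workers' compensation audit 37 days ago vs limit 30 → not met
3. lost-time incident rate 6 > 4 → not met
4. commercial general liability coverage $2,050,000 ≥ $1,975,000 → met
5. condition 'handles asbestos abatement' holds; OSHA-30 certified supervisors 0 < 3 → not met
6. unresolved stop-work orders 2 > 0 → not met
7. contractor registration certificate absent → not met
8. condition 'performs public-works projects' holds; licensed crane operators 1 < 2 → not met
9. workers' compensation coverage $185,000 < $200,000 → not met
10. OSHA safety training 74 days ago vs limit 60 → not met
11. hazard communication program absent → not met
12. condition 'performs work above three stories' holds; fall-protection recertification 62 days ago vs limit 45 → not met
Not met: 1, 2, 3, 5, 6, 7, 8, 9, 10, 11, 12

1, 2, 3, 5, 6, 7, 8, 9, 10, 11, 12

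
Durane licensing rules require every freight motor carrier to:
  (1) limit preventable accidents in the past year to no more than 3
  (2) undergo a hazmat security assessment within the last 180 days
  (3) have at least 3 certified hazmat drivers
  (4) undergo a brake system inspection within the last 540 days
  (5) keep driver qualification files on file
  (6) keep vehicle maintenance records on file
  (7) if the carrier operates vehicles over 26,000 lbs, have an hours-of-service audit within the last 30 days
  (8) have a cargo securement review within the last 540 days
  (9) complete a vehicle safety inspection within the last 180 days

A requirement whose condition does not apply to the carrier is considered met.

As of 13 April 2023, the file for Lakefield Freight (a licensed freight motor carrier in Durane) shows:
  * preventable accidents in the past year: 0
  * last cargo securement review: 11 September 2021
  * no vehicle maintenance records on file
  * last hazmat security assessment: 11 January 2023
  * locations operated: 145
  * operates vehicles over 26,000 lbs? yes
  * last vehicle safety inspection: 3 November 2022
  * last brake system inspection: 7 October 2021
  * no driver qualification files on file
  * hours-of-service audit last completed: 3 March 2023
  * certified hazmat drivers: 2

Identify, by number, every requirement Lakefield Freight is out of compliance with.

1. preventable accidents in the past year 0 ≤ 3 → met
2. hazmat security assessment 92 days ago vs limit 180 → met
3. certified hazmat drivers 2 < 3 → not met
4. brake system inspection 553 days ago vs limit 540 → not met
5. driver qualification files absent → not met
6. vehicle maintenance records absent → not met
7. condition 'operates vehicles over 26,000 lbs' holds; hours-of-service audit 41 days ago vs limit 30 → not met
8. cargo securement review 579 days ago vs limit 540 → not met
9. vehicle safety inspection 161 days ago vs limit 180 → met
Not met: 3, 4, 5, 6, 7, 8

3, 4, 5, 6, 7, 8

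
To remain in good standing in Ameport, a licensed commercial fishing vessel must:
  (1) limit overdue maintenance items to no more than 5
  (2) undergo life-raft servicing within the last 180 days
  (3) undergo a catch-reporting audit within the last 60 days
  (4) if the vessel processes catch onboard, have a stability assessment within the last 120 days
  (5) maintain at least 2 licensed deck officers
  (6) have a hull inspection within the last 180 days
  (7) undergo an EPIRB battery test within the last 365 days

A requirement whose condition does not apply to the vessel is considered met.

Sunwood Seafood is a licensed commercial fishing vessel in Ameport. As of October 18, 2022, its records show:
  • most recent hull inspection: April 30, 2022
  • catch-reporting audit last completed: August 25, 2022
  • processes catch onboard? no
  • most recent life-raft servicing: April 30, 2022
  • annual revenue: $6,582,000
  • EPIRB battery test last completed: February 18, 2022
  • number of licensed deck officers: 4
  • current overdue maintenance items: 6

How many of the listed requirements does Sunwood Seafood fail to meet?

1

1. overdue maintenance items 6 > 5 → not met
2. life-raft servicing 171 days ago vs limit 180 → met
3. catch-reporting audit 54 days ago vs limit 60 → met
4. condition 'processes catch onboard' does not hold → requirement n/a → met
5. licensed deck officers 4 ≥ 2 → met
6. hull inspection 171 days ago vs limit 180 → met
7. EPIRB battery test 242 days ago vs limit 365 → met
Not met: 1 of 7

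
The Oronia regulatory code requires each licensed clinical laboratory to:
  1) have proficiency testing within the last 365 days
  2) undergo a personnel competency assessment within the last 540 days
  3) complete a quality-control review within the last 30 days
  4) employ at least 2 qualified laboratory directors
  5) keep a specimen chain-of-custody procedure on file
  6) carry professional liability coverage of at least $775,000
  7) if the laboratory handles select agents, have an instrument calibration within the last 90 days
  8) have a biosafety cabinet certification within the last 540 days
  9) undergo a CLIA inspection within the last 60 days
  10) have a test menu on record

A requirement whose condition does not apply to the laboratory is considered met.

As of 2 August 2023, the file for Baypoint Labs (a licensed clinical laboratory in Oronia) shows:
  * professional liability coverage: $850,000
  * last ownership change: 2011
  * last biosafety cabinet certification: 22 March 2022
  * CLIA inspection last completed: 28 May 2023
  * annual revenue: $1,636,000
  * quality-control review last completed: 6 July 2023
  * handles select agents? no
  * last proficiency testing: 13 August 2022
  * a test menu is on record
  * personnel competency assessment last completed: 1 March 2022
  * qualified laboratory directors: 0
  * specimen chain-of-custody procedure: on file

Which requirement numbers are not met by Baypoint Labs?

1. proficiency testing 354 days ago vs limit 365 → met
2. personnel competency assessment 519 days ago vs limit 540 → met
3. quality-control review 27 days ago vs limit 30 → met
4. qualified laboratory directors 0 < 2 → not met
5. specimen chain-of-custody procedure present → met
6. professional liability coverage $850,000 ≥ $775,000 → met
7. condition 'handles select agents' does not hold → requirement n/a → met
8. biosafety cabinet certification 498 days ago vs limit 540 → met
9. CLIA inspection 66 days ago vs limit 60 → not met
10. test menu present → met
Not met: 4, 9

4, 9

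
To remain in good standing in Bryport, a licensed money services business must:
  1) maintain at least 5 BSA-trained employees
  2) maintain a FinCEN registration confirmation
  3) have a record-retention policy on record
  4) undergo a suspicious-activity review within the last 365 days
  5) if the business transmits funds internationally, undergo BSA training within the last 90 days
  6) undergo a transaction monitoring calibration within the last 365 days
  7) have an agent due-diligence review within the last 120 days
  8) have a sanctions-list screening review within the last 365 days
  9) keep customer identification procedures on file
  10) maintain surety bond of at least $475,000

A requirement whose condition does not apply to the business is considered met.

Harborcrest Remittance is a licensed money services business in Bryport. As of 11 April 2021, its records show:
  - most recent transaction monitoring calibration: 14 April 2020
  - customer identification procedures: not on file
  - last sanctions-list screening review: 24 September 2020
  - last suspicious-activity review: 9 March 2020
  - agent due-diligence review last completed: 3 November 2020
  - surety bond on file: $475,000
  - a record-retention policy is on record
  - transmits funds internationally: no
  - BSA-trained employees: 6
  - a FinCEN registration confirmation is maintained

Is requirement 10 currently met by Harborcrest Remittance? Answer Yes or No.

10. surety bond $475,000 ≥ $475,000 → met

Yes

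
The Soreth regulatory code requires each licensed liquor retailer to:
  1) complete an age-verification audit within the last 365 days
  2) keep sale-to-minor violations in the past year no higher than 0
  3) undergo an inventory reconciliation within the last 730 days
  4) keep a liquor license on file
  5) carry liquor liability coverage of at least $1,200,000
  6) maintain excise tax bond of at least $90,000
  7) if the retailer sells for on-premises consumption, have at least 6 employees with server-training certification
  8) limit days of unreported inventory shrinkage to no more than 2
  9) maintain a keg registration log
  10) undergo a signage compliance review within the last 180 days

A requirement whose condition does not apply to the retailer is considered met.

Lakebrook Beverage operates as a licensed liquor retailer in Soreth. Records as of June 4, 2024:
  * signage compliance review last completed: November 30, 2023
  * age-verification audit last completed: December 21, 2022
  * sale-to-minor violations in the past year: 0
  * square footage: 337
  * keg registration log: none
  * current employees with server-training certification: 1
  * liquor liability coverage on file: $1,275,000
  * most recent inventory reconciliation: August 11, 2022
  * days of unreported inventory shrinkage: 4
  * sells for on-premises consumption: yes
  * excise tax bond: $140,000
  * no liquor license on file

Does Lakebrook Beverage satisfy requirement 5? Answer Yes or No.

Yes

5. liquor liability coverage $1,275,000 ≥ $1,200,000 → met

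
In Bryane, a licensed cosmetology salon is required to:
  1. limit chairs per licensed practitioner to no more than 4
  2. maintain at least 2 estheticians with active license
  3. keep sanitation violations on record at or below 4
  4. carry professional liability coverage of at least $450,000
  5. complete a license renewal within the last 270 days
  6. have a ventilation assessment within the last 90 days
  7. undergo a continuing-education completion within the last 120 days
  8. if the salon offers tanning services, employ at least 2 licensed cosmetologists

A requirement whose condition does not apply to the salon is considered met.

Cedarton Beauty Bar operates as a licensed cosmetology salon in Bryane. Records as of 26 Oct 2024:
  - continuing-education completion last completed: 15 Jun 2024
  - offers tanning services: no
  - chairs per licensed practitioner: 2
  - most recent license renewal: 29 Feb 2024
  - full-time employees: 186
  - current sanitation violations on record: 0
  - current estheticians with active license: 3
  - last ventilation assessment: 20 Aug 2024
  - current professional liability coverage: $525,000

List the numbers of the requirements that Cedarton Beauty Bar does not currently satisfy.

7

1. chairs per licensed practitioner 2 ≤ 4 → met
2. estheticians with active license 3 ≥ 2 → met
3. sanitation violations on record 0 ≤ 4 → met
4. professional liability coverage $525,000 ≥ $450,000 → met
5. license renewal 240 days ago vs limit 270 → met
6. ventilation assessment 67 days ago vs limit 90 → met
7. continuing-education completion 133 days ago vs limit 120 → not met
8. condition 'offers tanning services' does not hold → requirement n/a → met
Not met: 7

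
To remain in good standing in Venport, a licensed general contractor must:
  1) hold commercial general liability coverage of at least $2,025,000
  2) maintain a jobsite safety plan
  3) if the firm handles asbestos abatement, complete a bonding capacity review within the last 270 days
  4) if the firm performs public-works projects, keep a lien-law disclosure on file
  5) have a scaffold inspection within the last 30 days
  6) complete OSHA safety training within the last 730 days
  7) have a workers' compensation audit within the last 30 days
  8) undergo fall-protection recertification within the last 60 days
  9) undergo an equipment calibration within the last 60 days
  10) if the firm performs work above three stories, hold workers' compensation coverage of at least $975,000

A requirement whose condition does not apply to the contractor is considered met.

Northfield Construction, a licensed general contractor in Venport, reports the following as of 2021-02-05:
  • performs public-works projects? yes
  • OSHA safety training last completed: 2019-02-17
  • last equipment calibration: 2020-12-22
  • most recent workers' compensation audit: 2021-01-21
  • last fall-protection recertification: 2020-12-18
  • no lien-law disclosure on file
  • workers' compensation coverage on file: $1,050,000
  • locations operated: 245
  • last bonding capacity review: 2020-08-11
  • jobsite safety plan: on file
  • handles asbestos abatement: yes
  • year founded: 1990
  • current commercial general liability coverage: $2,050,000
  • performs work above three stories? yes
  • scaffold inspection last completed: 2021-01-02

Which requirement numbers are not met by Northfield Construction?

4, 5

1. commercial general liability coverage $2,050,000 ≥ $2,025,000 → met
2. jobsite safety plan present → met
3. condition 'handles asbestos abatement' holds; bonding capacity review 178 days ago vs limit 270 → met
4. condition 'performs public-works projects' holds; lien-law disclosure absent → not met
5. scaffold inspection 34 days ago vs limit 30 → not met
6. OSHA safety training 719 days ago vs limit 730 → met
7. workers' compensation audit 15 days ago vs limit 30 → met
8. fall-protection recertification 49 days ago vs limit 60 → met
9. equipment calibration 45 days ago vs limit 60 → met
10. condition 'performs work above three stories' holds; workers' compensation coverage $1,050,000 ≥ $975,000 → met
Not met: 4, 5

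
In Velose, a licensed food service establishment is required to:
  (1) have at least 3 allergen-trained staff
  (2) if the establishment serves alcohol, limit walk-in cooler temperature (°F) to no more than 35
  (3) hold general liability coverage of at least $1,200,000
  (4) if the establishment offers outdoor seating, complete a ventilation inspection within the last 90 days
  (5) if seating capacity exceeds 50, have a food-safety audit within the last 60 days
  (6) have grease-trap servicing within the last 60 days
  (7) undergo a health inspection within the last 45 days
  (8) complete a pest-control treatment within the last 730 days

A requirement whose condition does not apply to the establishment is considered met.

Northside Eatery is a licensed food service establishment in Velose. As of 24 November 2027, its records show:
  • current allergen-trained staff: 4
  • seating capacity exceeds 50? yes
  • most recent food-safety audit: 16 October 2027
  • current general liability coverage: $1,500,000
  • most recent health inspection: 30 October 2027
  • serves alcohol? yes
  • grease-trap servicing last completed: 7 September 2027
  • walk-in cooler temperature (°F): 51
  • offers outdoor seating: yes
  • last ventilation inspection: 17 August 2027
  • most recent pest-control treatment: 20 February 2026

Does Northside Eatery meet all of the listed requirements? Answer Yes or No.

No

1. allergen-trained staff 4 ≥ 3 → met
2. condition 'serves alcohol' holds; walk-in cooler temperature (°F) 51 > 35 → not met
3. general liability coverage $1,500,000 ≥ $1,200,000 → met
4. condition 'offers outdoor seating' holds; ventilation inspection 99 days ago vs limit 90 → not met
5. condition 'seating capacity exceeds 50' holds; food-safety audit 39 days ago vs limit 60 → met
6. grease-trap servicing 78 days ago vs limit 60 → not met
7. health inspection 25 days ago vs limit 45 → met
8. pest-control treatment 642 days ago vs limit 730 → met
Not met: 2, 4, 6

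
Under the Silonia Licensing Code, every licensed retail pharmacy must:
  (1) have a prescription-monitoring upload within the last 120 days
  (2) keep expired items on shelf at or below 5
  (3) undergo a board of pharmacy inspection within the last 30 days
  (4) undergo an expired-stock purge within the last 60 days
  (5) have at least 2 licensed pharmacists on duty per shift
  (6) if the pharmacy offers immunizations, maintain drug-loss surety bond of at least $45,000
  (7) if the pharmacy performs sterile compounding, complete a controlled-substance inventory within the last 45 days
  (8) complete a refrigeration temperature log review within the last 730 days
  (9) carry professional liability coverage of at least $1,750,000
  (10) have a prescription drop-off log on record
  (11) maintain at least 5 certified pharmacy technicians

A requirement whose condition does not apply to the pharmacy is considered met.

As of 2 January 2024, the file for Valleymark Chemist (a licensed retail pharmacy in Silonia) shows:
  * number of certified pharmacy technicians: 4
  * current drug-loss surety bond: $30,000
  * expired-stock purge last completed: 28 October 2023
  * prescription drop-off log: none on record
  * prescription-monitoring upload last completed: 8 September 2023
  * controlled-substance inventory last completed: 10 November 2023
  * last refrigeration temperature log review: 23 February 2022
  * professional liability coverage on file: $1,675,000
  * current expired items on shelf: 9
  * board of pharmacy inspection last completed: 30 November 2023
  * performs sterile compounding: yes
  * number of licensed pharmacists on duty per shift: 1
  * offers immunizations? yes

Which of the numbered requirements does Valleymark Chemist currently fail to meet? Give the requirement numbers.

1. prescription-monitoring upload 116 days ago vs limit 120 → met
2. expired items on shelf 9 > 5 → not met
3. board of pharmacy inspection 33 days ago vs limit 30 → not met
4. expired-stock purge 66 days ago vs limit 60 → not met
5. licensed pharmacists on duty per shift 1 < 2 → not met
6. condition 'offers immunizations' holds; drug-loss surety bond $30,000 < $45,000 → not met
7. condition 'performs sterile compounding' holds; controlled-substance inventory 53 days ago vs limit 45 → not met
8. refrigeration temperature log review 678 days ago vs limit 730 → met
9. professional liability coverage $1,675,000 < $1,750,000 → not met
10. prescription drop-off log absent → not met
11. certified pharmacy technicians 4 < 5 → not met
Not met: 2, 3, 4, 5, 6, 7, 9, 10, 11

2, 3, 4, 5, 6, 7, 9, 10, 11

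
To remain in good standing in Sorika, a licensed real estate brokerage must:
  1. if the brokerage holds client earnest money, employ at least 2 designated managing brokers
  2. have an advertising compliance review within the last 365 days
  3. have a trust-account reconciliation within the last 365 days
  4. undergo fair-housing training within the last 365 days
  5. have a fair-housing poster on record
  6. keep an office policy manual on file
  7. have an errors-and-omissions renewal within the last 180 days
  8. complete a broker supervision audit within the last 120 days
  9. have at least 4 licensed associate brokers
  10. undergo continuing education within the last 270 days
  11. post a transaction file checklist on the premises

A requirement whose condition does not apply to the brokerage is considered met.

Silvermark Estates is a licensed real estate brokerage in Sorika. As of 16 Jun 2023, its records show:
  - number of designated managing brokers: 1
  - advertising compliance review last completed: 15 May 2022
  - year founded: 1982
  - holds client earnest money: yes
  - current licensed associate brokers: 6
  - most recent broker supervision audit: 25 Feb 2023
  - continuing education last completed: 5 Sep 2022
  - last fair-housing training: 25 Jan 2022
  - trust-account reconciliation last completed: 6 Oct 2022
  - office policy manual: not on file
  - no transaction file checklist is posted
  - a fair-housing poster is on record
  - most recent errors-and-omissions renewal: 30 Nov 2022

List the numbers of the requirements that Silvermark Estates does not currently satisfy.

1. condition 'holds client earnest money' holds; designated managing brokers 1 < 2 → not met
2. advertising compliance review 397 days ago vs limit 365 → not met
3. trust-account reconciliation 253 days ago vs limit 365 → met
4. fair-housing training 507 days ago vs limit 365 → not met
5. fair-housing poster present → met
6. office policy manual absent → not met
7. errors-and-omissions renewal 198 days ago vs limit 180 → not met
8. broker supervision audit 111 days ago vs limit 120 → met
9. licensed associate brokers 6 ≥ 4 → met
10. continuing education 284 days ago vs limit 270 → not met
11. transaction file checklist absent → not met
Not met: 1, 2, 4, 6, 7, 10, 11

1, 2, 4, 6, 7, 10, 11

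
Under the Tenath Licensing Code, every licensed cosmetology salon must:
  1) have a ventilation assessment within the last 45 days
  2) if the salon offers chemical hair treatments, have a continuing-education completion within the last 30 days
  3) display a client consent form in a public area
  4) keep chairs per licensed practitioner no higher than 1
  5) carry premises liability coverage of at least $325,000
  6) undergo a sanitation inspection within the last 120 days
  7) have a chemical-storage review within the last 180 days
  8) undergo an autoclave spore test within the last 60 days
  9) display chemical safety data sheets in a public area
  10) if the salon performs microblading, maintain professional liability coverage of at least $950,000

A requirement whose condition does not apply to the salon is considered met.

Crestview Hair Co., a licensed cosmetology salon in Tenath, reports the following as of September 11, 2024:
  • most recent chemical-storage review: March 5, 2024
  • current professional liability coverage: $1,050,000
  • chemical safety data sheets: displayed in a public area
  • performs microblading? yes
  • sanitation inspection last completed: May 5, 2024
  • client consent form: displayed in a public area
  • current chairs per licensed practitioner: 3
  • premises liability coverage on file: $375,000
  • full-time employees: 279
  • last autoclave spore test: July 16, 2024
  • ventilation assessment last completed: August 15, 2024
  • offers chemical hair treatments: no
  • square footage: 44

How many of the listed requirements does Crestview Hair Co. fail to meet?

1. ventilation assessment 27 days ago vs limit 45 → met
2. condition 'offers chemical hair treatments' does not hold → requirement n/a → met
3. client consent form present → met
4. chairs per licensed practitioner 3 > 1 → not met
5. premises liability coverage $375,000 ≥ $325,000 → met
6. sanitation inspection 129 days ago vs limit 120 → not met
7. chemical-storage review 190 days ago vs limit 180 → not met
8. autoclave spore test 57 days ago vs limit 60 → met
9. chemical safety data sheets present → met
10. condition 'performs microblading' holds; professional liability coverage $1,050,000 ≥ $950,000 → met
Not met: 3 of 10

3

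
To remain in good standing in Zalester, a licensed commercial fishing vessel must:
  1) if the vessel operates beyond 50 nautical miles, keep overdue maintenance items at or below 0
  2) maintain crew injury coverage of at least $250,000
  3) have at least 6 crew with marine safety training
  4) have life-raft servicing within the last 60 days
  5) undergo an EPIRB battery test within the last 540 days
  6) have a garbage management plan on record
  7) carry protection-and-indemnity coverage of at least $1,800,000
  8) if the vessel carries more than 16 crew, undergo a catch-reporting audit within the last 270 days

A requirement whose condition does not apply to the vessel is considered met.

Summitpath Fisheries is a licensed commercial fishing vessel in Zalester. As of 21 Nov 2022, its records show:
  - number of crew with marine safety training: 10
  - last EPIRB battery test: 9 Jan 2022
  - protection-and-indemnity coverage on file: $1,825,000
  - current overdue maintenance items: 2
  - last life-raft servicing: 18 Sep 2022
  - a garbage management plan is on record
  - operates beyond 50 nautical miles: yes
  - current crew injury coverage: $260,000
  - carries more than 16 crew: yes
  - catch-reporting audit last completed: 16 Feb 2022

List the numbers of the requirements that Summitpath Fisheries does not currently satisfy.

1. condition 'operates beyond 50 nautical miles' holds; overdue maintenance items 2 > 0 → not met
2. crew injury coverage $260,000 ≥ $250,000 → met
3. crew with marine safety training 10 ≥ 6 → met
4. life-raft servicing 64 days ago vs limit 60 → not met
5. EPIRB battery test 316 days ago vs limit 540 → met
6. garbage management plan present → met
7. protection-and-indemnity coverage $1,825,000 ≥ $1,800,000 → met
8. condition 'carries more than 16 crew' holds; catch-reporting audit 278 days ago vs limit 270 → not met
Not met: 1, 4, 8

1, 4, 8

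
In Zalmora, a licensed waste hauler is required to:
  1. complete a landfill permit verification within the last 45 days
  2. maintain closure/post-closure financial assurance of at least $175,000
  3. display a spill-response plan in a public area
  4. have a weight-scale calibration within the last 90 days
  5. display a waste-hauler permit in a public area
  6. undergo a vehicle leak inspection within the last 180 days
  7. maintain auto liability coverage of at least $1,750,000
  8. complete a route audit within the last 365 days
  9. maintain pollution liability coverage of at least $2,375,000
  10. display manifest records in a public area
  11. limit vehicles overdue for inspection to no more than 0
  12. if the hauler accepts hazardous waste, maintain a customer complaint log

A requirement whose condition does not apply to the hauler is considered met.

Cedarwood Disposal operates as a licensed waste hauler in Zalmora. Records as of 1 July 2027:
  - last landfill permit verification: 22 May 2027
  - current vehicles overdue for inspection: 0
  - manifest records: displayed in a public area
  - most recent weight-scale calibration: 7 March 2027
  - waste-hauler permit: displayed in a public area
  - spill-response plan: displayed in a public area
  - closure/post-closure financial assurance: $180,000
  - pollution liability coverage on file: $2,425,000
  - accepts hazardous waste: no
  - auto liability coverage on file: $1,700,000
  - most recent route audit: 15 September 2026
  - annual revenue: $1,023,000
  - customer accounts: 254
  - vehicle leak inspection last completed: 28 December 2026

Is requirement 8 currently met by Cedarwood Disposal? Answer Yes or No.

8. route audit 289 days ago vs limit 365 → met

Yes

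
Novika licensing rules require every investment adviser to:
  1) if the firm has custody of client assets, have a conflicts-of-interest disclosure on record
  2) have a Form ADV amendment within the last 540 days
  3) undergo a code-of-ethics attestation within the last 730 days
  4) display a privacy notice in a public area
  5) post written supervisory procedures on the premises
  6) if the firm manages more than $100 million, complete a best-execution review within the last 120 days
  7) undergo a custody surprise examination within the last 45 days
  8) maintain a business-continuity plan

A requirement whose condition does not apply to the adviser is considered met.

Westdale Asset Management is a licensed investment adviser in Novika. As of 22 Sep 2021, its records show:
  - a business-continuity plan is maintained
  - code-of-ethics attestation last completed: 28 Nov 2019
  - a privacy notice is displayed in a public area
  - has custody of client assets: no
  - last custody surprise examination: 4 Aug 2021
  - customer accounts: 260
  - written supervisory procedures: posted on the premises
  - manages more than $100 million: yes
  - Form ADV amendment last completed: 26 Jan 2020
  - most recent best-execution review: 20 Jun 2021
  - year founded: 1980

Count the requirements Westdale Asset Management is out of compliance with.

1. condition 'has custody of client assets' does not hold → requirement n/a → met
2. Form ADV amendment 605 days ago vs limit 540 → not met
3. code-of-ethics attestation 664 days ago vs limit 730 → met
4. privacy notice present → met
5. written supervisory procedures present → met
6. condition 'manages more than $100 million' holds; best-execution review 94 days ago vs limit 120 → met
7. custody surprise examination 49 days ago vs limit 45 → not met
8. business-continuity plan present → met
Not met: 2 of 8

2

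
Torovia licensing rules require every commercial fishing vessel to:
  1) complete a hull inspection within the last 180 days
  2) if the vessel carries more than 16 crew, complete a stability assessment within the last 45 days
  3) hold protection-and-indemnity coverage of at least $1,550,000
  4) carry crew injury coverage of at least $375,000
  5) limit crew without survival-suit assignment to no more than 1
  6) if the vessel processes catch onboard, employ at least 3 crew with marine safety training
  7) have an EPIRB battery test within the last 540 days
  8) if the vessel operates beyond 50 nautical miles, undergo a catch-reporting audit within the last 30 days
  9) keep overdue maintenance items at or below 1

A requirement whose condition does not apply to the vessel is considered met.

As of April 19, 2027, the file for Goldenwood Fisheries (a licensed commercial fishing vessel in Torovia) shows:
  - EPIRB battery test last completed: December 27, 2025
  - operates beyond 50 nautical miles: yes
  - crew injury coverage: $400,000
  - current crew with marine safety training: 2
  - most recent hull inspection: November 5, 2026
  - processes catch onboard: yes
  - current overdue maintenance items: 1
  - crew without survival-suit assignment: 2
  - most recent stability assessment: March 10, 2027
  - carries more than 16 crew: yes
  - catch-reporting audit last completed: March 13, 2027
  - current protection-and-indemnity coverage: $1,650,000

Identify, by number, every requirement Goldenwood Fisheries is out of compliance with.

1. hull inspection 165 days ago vs limit 180 → met
2. condition 'carries more than 16 crew' holds; stability assessment 40 days ago vs limit 45 → met
3. protection-and-indemnity coverage $1,650,000 ≥ $1,550,000 → met
4. crew injury coverage $400,000 ≥ $375,000 → met
5. crew without survival-suit assignment 2 > 1 → not met
6. condition 'processes catch onboard' holds; crew with marine safety training 2 < 3 → not met
7. EPIRB battery test 478 days ago vs limit 540 → met
8. condition 'operates beyond 50 nautical miles' holds; catch-reporting audit 37 days ago vs limit 30 → not met
9. overdue maintenance items 1 ≤ 1 → met
Not met: 5, 6, 8

5, 6, 8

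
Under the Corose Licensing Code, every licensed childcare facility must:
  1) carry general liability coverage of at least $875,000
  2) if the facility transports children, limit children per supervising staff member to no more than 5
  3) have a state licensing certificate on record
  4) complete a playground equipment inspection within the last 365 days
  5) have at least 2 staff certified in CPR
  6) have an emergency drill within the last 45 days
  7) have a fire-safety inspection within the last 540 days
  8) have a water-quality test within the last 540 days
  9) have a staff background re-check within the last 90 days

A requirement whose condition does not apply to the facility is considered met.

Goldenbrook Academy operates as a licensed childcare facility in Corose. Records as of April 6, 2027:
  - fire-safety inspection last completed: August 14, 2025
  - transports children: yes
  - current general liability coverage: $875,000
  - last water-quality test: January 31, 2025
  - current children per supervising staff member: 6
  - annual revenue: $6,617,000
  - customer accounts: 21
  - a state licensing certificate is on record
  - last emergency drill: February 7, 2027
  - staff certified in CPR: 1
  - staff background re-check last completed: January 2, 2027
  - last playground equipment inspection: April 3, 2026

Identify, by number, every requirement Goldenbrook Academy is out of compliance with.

2, 4, 5, 6, 7, 8, 9

1. general liability coverage $875,000 ≥ $875,000 → met
2. condition 'transports children' holds; children per supervising staff member 6 > 5 → not met
3. state licensing certificate present → met
4. playground equipment inspection 368 days ago vs limit 365 → not met
5. staff certified in CPR 1 < 2 → not met
6. emergency drill 58 days ago vs limit 45 → not met
7. fire-safety inspection 600 days ago vs limit 540 → not met
8. water-quality test 795 days ago vs limit 540 → not met
9. staff background re-check 94 days ago vs limit 90 → not met
Not met: 2, 4, 5, 6, 7, 8, 9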